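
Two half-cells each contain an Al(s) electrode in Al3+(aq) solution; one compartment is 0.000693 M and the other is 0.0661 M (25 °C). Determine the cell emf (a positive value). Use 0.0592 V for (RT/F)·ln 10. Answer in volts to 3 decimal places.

0.039 V

For a concentration cell E°cell = 0, since both electrodes use the same couple.
The compartment with the higher Al3+(aq) concentration (0.0661 M) acts as the cathode; ions are reduced there and produced at the dilute (0.000693 M) anode.
With n = 3, Ecell = −(0.0592/3)·log([dilute]/[conc]) = −(0.0592/3)·log(0.000693/0.0661) = +0.039 V.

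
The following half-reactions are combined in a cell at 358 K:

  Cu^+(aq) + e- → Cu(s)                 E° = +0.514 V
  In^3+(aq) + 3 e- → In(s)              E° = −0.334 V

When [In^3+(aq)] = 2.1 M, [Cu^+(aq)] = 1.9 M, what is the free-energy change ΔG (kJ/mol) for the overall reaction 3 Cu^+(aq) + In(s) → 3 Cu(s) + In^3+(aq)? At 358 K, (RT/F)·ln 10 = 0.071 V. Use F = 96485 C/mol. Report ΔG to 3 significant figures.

−249 kJ/mol

E°cell = +0.514 − (−0.334) = +0.848 V; the balanced reaction transfers n = 3 electrons.
Here Q = [In^3+(aq)] / [Cu^+(aq)]^3 = 0.306 (log Q = −0.514), giving E = +0.848 − (0.071/3)·(−0.514) = +0.8602 V.
Finally ΔG = −nFE = −(3)(96485 C/mol)(+0.8602 V) = −249 kJ/mol.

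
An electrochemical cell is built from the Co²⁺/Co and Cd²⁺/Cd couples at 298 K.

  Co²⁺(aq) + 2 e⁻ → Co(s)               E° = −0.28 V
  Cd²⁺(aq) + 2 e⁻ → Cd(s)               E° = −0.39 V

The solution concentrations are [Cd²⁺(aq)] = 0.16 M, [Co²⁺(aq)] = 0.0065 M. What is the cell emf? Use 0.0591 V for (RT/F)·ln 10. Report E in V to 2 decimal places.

Co²⁺/Co is reduced (cathode, E° = −0.28 V) and Cd²⁺/Cd is oxidized (anode).
The standard potential is −0.28 − (−0.39) = +0.11 V and the balanced reaction transfers n = 2 electrons.
The balanced reaction is Co²⁺(aq) + Cd(s) → Co(s) + Cd²⁺(aq), so Q = [Cd²⁺(aq)] / [Co²⁺(aq)] = 24.6 and log Q = 1.391.
By the Nernst equation, E = +0.11 − (0.0591/2)·(1.391) = +0.07 V.

+0.07 V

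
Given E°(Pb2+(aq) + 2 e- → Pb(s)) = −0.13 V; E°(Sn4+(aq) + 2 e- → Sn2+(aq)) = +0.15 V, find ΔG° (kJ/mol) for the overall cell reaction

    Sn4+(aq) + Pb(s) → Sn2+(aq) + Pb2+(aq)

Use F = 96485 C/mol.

−54.0 kJ/mol

In the reaction as written Sn4+(aq) is reduced, so the Sn⁴⁺/Sn²⁺ couple is the cathode and Pb²⁺/Pb is the anode.
E°cell = +0.15 − (−0.13) = +0.28 V; balancing electrons gives n = 2.
ΔG° = −nFE°cell = −(2)(96485)(+0.28) J/mol = −54.0 kJ/mol.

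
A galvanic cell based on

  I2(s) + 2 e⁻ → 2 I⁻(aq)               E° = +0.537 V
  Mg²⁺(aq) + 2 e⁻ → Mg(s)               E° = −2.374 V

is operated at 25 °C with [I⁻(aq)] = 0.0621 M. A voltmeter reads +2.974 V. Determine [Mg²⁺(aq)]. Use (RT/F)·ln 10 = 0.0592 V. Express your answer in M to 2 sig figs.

1.9 M

With I₂/I⁻ at the cathode and Mg²⁺/Mg at the anode, E°cell = +0.537 − (−2.374) = +2.911 V (n = 2).
Rearranging E = E° − (0.0592/n)·log Q gives log Q = 2(+2.911 − (+2.974))/0.0592 = −2.128.
For I2(s) + Mg(s) → 2 I⁻(aq) + Mg²⁺(aq), the reaction quotient is Q = [I⁻(aq)]^2·[Mg²⁺(aq)].
Substituting the known concentrations and solving, log [Mg²⁺(aq)] = 0.286 and [Mg²⁺(aq)] = 1.9 M.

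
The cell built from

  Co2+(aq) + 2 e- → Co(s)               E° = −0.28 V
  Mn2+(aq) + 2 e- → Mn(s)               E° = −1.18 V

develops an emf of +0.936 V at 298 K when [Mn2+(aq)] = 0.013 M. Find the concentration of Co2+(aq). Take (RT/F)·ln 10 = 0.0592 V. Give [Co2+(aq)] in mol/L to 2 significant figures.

With Co²⁺/Co at the cathode and Mn²⁺/Mn at the anode, E°cell = −0.28 − (−1.18) = +0.90 V (n = 2).
Since E = E° − (0.0592/n)·log Q, log Q = n(E° − E)/0.0592 = −1.216.
For Co2+(aq) + Mn(s) → Co(s) + Mn2+(aq), the reaction quotient is Q = [Mn2+(aq)] / [Co2+(aq)].
Solving for the unknown gives log [Co2+(aq)] = −0.670, so [Co2+(aq)] ≈ 0.21 M.

0.21 M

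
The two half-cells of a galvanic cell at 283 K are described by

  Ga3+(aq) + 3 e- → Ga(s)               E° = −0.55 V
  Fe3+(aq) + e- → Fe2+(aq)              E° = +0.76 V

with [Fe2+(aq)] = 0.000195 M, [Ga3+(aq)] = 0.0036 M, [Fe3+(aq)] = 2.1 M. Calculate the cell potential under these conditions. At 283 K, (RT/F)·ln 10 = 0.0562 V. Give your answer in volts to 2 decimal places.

+1.58 V

The Fe³⁺/Fe²⁺ couple has the more positive E°, so it is the cathode; Ga³⁺/Ga is the anode.
The standard potential is +0.76 − (−0.55) = +1.31 V and the balanced reaction transfers n = 3 electrons.
Balancing gives 3 Fe3+(aq) + Ga(s) → 3 Fe2+(aq) + Ga3+(aq); hence Q = ([Fe2+(aq)]^3·[Ga3+(aq)]) / [Fe3+(aq)]^3 = 2.88×10^−15 (log Q = −14.540).
By the Nernst equation, E = +1.31 − (0.0562/3)·(−14.540) = +1.58 V.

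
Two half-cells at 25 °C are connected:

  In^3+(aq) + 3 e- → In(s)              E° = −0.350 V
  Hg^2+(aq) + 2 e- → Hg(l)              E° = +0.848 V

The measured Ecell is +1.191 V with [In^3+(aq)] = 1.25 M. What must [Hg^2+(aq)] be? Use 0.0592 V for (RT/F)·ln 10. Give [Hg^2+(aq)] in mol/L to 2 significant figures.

0.67 M

The Hg²⁺/Hg couple has the larger reduction potential, so it is the cathode: E°cell = +0.848 − (−0.350) = +1.198 V and n = 6.
Rearranging E = E° − (0.0592/n)·log Q gives log Q = 6(+1.198 − (+1.191))/0.0592 = 0.709.
The balanced reaction is 3 Hg^2+(aq) + 2 In(s) → 3 Hg(l) + 2 In^3+(aq), so Q = [In^3+(aq)]^2 / [Hg^2+(aq)]^3.
Isolating [Hg^2+(aq)] in Q = 10^{0.709} yields log [Hg^2+(aq)] = −0.172, i.e. 0.67 M.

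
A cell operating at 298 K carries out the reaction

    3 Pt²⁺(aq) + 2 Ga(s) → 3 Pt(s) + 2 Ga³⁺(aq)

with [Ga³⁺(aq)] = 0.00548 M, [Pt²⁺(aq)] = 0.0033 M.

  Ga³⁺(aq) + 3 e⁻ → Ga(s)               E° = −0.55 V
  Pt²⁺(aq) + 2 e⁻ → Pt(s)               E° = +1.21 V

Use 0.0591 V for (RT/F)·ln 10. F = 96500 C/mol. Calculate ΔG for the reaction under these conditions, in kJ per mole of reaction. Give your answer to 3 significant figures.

E°cell = +1.21 − (−0.55) = +1.76 V; the balanced reaction transfers n = 6 electrons.
The reaction quotient is [Ga³⁺(aq)]^2 / [Pt²⁺(aq)]^3 = 836; by Nernst, E = +1.76 − (0.0591/6)(2.922) = +1.7312 V.
ΔG = −nFE = −(6)(96500)(+1.7312) J/mol = −1000 kJ/mol.

−1000 kJ/mol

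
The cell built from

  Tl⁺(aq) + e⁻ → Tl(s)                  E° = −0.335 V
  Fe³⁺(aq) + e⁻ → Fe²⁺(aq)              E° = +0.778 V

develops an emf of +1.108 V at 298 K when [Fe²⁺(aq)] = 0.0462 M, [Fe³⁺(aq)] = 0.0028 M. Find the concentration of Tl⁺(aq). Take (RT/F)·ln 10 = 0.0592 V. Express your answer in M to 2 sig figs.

0.074 M

Fe³⁺/Fe²⁺ is the cathode (higher E°); E°cell = +0.778 − (−0.335) = +1.113 V with n = 1.
From the Nernst equation, log Q = n(E° − E)/0.0592 = 1·(+1.113 − (+1.108))/0.0592 = 0.084.
Balancing electrons gives Fe³⁺(aq) + Tl(s) → Fe²⁺(aq) + Tl⁺(aq); thus Q = ([Fe²⁺(aq)]·[Tl⁺(aq)]) / [Fe³⁺(aq)].
Substituting the known concentrations and solving, log [Tl⁺(aq)] = −1.133 and [Tl⁺(aq)] = 0.074 M.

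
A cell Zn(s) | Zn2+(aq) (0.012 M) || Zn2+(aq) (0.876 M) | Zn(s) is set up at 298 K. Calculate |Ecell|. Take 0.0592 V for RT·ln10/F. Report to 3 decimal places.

0.055 V

For a concentration cell E°cell = 0, since both electrodes use the same couple.
The compartment with the higher Zn2+(aq) concentration (0.876 M) acts as the cathode; ions are reduced there and produced at the dilute (0.012 M) anode.
With n = 2, Ecell = −(0.0592/2)·log([dilute]/[conc]) = −(0.0592/2)·log(0.012/0.876) = +0.055 V.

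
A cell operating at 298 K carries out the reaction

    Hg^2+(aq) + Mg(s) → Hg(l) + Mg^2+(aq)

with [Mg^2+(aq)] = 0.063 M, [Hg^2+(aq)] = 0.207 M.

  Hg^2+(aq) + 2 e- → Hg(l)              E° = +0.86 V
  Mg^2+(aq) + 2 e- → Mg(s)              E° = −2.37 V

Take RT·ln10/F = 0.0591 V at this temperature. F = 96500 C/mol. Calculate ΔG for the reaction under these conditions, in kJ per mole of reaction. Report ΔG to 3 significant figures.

−626 kJ/mol

With Hg²⁺/Hg reduced at the cathode, E°cell = +0.86 − (−2.37) = +3.23 V and n = 2.
Q = [Mg^2+(aq)] / [Hg^2+(aq)] = 0.304, so log Q = −0.517 and E = +3.23 − (0.0591/2)(−0.517) = +3.2453 V.
ΔG = −nFE = −(2)(96500)(+3.2453) J/mol = −626 kJ/mol.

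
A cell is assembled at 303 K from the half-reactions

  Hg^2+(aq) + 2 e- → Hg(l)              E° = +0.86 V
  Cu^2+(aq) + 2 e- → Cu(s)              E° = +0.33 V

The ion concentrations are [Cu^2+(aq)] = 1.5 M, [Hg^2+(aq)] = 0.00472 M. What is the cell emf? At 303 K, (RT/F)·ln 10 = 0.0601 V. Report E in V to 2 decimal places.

The Hg²⁺/Hg couple has the more positive E°, so it is the cathode; Cu²⁺/Cu is the anode.
E°cell = E°cat − E°an = +0.86 − (+0.33) = +0.53 V; n = 2.
For the overall reaction Hg^2+(aq) + Cu(s) → Hg(l) + Cu^2+(aq), Q = [Cu^2+(aq)] / [Hg^2+(aq)] = 318, giving log Q = 2.502.
Applying E = E° − (RT ln10/nF)·log Q gives +0.53 − (0.0601/2)(2.502) = +0.45 V.

+0.45 V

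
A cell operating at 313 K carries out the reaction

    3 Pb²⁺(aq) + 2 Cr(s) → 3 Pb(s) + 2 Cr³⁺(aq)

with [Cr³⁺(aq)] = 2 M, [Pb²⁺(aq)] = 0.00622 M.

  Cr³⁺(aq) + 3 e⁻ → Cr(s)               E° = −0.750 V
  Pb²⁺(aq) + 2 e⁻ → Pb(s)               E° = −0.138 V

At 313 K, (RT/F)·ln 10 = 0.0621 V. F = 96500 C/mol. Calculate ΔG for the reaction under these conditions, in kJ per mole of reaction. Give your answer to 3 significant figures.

−311 kJ/mol

The standard cell potential is −0.138 − (−0.750) = +0.612 V, with n = 6 electrons in the balanced equation.
The reaction quotient is [Cr³⁺(aq)]^2 / [Pb²⁺(aq)]^3 = 1.66×10^7; by Nernst, E = +0.612 − (0.0621/6)(7.221) = +0.5373 V.
ΔG = −nFE = −(6)(96500)(+0.5373) J/mol = −311 kJ/mol.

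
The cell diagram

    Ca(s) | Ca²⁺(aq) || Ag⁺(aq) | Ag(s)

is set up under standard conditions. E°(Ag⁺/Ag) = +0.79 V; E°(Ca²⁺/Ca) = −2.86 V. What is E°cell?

+3.65 V

By convention the left-hand electrode in cell notation is the anode (oxidation) and the right-hand electrode is the cathode (reduction).
E°cell = E°(right) − E°(left) = +0.79 − (−2.86) = +3.65 V.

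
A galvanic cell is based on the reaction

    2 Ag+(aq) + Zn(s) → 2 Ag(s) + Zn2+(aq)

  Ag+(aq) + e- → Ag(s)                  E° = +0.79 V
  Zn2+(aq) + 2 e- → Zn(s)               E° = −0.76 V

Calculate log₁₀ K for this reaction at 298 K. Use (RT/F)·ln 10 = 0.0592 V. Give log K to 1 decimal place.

The Ag⁺/Ag couple is reduced (cathode); E°cell = +0.79 − (−0.76) = +1.55 V with n = 2.
At equilibrium E = 0, so log K = nE°cell / 0.0592 = (2)(+1.55) / 0.0592 = 52.4.

log K = 52.4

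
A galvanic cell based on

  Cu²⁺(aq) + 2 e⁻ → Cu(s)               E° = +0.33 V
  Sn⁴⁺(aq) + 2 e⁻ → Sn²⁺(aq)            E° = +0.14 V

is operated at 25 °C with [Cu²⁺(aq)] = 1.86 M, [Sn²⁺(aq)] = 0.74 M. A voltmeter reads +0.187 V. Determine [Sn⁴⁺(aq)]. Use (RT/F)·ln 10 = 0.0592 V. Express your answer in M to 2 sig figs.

Cu²⁺/Cu is the cathode (higher E°); E°cell = +0.33 − (+0.14) = +0.19 V with n = 2.
Rearranging E = E° − (0.0592/n)·log Q gives log Q = 2(+0.19 − (+0.187))/0.0592 = 0.101.
Balancing electrons gives Cu²⁺(aq) + Sn²⁺(aq) → Cu(s) + Sn⁴⁺(aq); thus Q = [Sn⁴⁺(aq)] / ([Cu²⁺(aq)]·[Sn²⁺(aq)]).
Solving for the unknown gives log [Sn⁴⁺(aq)] = 0.240, so [Sn⁴⁺(aq)] ≈ 1.7 M.

1.7 M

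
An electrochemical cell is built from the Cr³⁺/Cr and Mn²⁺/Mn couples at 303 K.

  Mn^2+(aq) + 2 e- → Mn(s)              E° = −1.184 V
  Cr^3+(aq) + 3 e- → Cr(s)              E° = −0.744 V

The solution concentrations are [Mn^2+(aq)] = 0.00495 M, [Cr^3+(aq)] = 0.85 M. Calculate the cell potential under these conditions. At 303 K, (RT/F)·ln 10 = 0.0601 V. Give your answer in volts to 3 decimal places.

Cr³⁺/Cr is reduced (cathode, E° = −0.744 V) and Mn²⁺/Mn is oxidized (anode).
E°cell = −0.744 − (−1.184) = +0.440 V, with n = 6 electrons transferred.
The balanced reaction is 2 Cr^3+(aq) + 3 Mn(s) → 2 Cr(s) + 3 Mn^2+(aq), so Q = [Mn^2+(aq)]^3 / [Cr^3+(aq)]^2 = 1.68×10^−7 and log Q = −6.775.
By the Nernst equation, E = +0.440 − (0.0601/6)·(−6.775) = +0.508 V.

+0.508 V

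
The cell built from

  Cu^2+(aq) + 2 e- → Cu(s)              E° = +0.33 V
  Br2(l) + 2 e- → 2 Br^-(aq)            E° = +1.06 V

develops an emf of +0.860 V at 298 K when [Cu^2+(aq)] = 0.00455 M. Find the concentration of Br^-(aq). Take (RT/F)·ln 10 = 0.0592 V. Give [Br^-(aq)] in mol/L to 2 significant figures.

0.094 M

With Br₂/Br⁻ at the cathode and Cu²⁺/Cu at the anode, E°cell = +1.06 − (+0.33) = +0.73 V (n = 2).
Rearranging E = E° − (0.0592/n)·log Q gives log Q = 2(+0.73 − (+0.860))/0.0592 = −4.392.
For Br2(l) + Cu(s) → 2 Br^-(aq) + Cu^2+(aq), the reaction quotient is Q = [Br^-(aq)]^2·[Cu^2+(aq)].
Solving for the unknown gives log [Br^-(aq)] = −1.025, so [Br^-(aq)] ≈ 0.094 M.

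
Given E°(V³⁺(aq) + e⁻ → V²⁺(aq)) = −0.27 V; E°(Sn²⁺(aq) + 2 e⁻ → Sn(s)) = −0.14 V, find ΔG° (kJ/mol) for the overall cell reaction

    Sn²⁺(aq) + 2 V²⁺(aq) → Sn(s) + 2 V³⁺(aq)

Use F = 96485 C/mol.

In the reaction as written Sn²⁺(aq) is reduced, so the Sn²⁺/Sn couple is the cathode and V³⁺/V²⁺ is the anode.
E°cell = −0.14 − (−0.27) = +0.13 V; balancing electrons gives n = 2.
ΔG° = −nFE°cell = −(2)(96485)(+0.13) J/mol = −25.1 kJ/mol.

−25.1 kJ/mol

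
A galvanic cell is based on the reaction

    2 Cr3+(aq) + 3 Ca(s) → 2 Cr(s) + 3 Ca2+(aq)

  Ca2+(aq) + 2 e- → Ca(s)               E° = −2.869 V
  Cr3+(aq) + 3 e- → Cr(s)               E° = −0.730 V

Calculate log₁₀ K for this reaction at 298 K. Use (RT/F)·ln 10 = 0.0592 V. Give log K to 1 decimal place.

log K = 216.8

The Cr³⁺/Cr couple is reduced (cathode); E°cell = −0.730 − (−2.869) = +2.139 V with n = 6.
At equilibrium E = 0, so log K = nE°cell / 0.0592 = (6)(+2.139) / 0.0592 = 216.8.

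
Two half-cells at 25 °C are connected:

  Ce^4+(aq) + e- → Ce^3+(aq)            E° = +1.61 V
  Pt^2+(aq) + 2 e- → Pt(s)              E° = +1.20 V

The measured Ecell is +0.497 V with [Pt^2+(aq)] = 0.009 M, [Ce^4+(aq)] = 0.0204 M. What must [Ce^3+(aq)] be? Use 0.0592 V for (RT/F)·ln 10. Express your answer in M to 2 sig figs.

0.0073 M

The Ce⁴⁺/Ce³⁺ couple has the larger reduction potential, so it is the cathode: E°cell = +1.61 − (+1.20) = +0.41 V and n = 2.
Rearranging E = E° − (0.0592/n)·log Q gives log Q = 2(+0.41 − (+0.497))/0.0592 = −2.939.
The balanced reaction is 2 Ce^4+(aq) + Pt(s) → 2 Ce^3+(aq) + Pt^2+(aq), so Q = ([Ce^3+(aq)]^2·[Pt^2+(aq)]) / [Ce^4+(aq)]^2.
Isolating [Ce^3+(aq)] in Q = 10^{−2.939} yields log [Ce^3+(aq)] = −2.137, i.e. 0.0073 M.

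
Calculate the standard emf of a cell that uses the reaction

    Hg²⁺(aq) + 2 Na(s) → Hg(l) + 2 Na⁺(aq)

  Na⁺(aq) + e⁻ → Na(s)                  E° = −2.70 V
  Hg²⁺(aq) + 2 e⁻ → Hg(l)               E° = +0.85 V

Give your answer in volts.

Hg²⁺(aq) gains electrons, so the Hg²⁺/Hg couple is the cathode; the Na⁺/Na couple is the anode.
E°cell = E°(cathode) − E°(anode) = +0.85 − (−2.70) = +3.55 V.

+3.55 V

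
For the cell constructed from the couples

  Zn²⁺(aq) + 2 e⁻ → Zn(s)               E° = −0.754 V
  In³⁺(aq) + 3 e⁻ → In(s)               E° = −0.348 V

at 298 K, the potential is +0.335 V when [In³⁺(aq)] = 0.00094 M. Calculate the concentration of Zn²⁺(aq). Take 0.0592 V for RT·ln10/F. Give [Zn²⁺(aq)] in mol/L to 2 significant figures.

With In³⁺/In at the cathode and Zn²⁺/Zn at the anode, E°cell = −0.348 − (−0.754) = +0.406 V (n = 6).
Since E = E° − (0.0592/n)·log Q, log Q = n(E° − E)/0.0592 = 7.196.
For 2 In³⁺(aq) + 3 Zn(s) → 2 In(s) + 3 Zn²⁺(aq), the reaction quotient is Q = [Zn²⁺(aq)]^3 / [In³⁺(aq)]^2.
Substituting the known concentrations and solving, log [Zn²⁺(aq)] = 0.381 and [Zn²⁺(aq)] = 2.4 M.

2.4 M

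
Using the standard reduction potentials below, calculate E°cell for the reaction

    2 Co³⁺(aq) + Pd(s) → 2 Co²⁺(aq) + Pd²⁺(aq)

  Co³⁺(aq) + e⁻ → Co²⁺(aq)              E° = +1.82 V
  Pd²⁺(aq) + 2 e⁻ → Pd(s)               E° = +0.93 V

+0.89 V

Co³⁺(aq) gains electrons, so the Co³⁺/Co²⁺ couple is the cathode; the Pd²⁺/Pd couple is the anode.
E°cell = E°(cathode) − E°(anode) = +1.82 − (+0.93) = +0.89 V.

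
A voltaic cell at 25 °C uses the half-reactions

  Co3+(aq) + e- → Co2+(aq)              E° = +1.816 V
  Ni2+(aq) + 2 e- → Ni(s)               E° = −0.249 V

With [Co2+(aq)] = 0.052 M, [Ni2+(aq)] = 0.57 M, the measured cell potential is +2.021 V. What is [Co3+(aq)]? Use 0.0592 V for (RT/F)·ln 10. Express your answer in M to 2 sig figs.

0.0071 M

The Co³⁺/Co²⁺ couple has the larger reduction potential, so it is the cathode: E°cell = +1.816 − (−0.249) = +2.065 V and n = 2.
Rearranging E = E° − (0.0592/n)·log Q gives log Q = 2(+2.065 − (+2.021))/0.0592 = 1.486.
The balanced reaction is 2 Co3+(aq) + Ni(s) → 2 Co2+(aq) + Ni2+(aq), so Q = ([Co2+(aq)]^2·[Ni2+(aq)]) / [Co3+(aq)]^2.
Substituting the known concentrations and solving, log [Co3+(aq)] = −2.149 and [Co3+(aq)] = 0.0071 M.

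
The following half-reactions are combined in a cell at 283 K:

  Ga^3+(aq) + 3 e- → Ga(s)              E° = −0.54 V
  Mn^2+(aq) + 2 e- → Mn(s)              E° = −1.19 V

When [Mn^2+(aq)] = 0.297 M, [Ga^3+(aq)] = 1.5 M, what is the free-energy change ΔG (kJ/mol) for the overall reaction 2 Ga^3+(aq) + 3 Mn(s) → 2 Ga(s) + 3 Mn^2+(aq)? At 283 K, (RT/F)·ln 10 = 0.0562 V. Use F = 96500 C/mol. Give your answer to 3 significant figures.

The standard cell potential is −0.54 − (−1.19) = +0.65 V, with n = 6 electrons in the balanced equation.
The reaction quotient is [Mn^2+(aq)]^3 / [Ga^3+(aq)]^2 = 0.0116; by Nernst, E = +0.65 − (0.0562/6)(−1.934) = +0.6681 V.
Finally ΔG = −nFE = −(6)(96500 C/mol)(+0.6681 V) = −387 kJ/mol.

−387 kJ/mol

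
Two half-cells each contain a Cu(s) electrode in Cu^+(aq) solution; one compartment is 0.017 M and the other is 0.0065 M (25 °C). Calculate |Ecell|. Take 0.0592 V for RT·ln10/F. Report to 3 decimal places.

0.025 V

For a concentration cell E°cell = 0, since both electrodes use the same couple.
The compartment with the higher Cu^+(aq) concentration (0.017 M) acts as the cathode; ions are reduced there and produced at the dilute (0.0065 M) anode.
With n = 1, Ecell = −(0.0592/1)·log([dilute]/[conc]) = −(0.0592/1)·log(0.0065/0.017) = +0.025 V.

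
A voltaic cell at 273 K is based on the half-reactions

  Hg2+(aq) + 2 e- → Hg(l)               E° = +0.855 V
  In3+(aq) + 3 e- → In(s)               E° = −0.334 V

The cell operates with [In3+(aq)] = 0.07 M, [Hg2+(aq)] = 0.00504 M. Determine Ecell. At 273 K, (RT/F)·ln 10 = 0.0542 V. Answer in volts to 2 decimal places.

Since E°(Hg²⁺/Hg) > E°(In³⁺/In), Hg²⁺/Hg serves as the cathode.
E°cell = +0.855 − (−0.334) = +1.189 V, with n = 6 electrons transferred.
For the overall reaction 3 Hg2+(aq) + 2 In(s) → 3 Hg(l) + 2 In3+(aq), Q = [In3+(aq)]^2 / [Hg2+(aq)]^3 = 3.83×10^4, giving log Q = 4.583.
By the Nernst equation, E = +1.189 − (0.0542/6)·(4.583) = +1.15 V.

+1.15 V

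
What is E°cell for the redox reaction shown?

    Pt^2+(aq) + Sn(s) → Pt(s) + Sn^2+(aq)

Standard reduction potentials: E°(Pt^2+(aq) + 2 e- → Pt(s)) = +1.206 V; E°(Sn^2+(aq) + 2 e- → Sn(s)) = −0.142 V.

Pt^2+(aq) gains electrons, so the Pt²⁺/Pt couple is the cathode; the Sn²⁺/Sn couple is the anode.
E°cell = E°(cathode) − E°(anode) = +1.206 − (−0.142) = +1.348 V.

+1.348 V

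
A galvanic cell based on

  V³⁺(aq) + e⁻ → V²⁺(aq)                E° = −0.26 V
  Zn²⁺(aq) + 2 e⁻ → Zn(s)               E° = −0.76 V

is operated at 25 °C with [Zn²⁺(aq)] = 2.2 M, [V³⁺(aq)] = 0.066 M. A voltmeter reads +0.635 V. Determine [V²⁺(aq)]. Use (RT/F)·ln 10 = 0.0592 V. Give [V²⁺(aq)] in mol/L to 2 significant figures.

The V³⁺/V²⁺ couple has the larger reduction potential, so it is the cathode: E°cell = −0.26 − (−0.76) = +0.50 V and n = 2.
Rearranging E = E° − (0.0592/n)·log Q gives log Q = 2(+0.50 − (+0.635))/0.0592 = −4.561.
The balanced reaction is 2 V³⁺(aq) + Zn(s) → 2 V²⁺(aq) + Zn²⁺(aq), so Q = ([V²⁺(aq)]^2·[Zn²⁺(aq)]) / [V³⁺(aq)]^2.
Isolating [V²⁺(aq)] in Q = 10^{−4.561} yields log [V²⁺(aq)] = −3.632, i.e. 0.00023 M.

0.00023 M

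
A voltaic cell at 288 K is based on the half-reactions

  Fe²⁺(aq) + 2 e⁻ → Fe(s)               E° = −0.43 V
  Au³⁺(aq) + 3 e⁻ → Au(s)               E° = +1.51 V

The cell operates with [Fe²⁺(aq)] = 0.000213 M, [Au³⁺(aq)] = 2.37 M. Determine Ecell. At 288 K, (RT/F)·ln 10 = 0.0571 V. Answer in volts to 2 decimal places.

Au³⁺/Au is reduced (cathode, E° = +1.51 V) and Fe²⁺/Fe is oxidized (anode).
E°cell = E°cat − E°an = +1.51 − (−0.43) = +1.94 V; n = 6.
The balanced reaction is 2 Au³⁺(aq) + 3 Fe(s) → 2 Au(s) + 3 Fe²⁺(aq), so Q = [Fe²⁺(aq)]^3 / [Au³⁺(aq)]^2 = 1.72×10^−12 and log Q = −11.764.
By the Nernst equation, E = +1.94 − (0.0571/6)·(−11.764) = +2.05 V.

+2.05 V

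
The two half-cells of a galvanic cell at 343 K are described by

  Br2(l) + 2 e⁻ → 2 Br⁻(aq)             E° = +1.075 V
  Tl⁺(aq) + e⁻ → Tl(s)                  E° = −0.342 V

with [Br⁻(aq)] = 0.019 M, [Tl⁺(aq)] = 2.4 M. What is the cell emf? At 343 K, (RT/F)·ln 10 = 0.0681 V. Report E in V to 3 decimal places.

+1.508 V

Br₂/Br⁻ is reduced (cathode, E° = +1.075 V) and Tl⁺/Tl is oxidized (anode).
E°cell = E°cat − E°an = +1.075 − (−0.342) = +1.417 V; n = 2.
For the overall reaction Br2(l) + 2 Tl(s) → 2 Br⁻(aq) + 2 Tl⁺(aq), Q = [Br⁻(aq)]^2·[Tl⁺(aq)]^2 = 0.00208, giving log Q = −2.682.
By the Nernst equation, E = +1.417 − (0.0681/2)·(−2.682) = +1.508 V.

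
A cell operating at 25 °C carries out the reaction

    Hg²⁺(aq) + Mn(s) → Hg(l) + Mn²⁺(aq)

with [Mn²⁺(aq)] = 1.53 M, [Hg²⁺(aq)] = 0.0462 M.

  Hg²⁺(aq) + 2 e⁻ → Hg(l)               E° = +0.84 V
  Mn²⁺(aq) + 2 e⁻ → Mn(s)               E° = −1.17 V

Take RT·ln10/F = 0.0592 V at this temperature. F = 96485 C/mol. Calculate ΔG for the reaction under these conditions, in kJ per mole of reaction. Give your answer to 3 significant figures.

−379 kJ/mol

The standard cell potential is +0.84 − (−1.17) = +2.01 V, with n = 2 electrons in the balanced equation.
Q = [Mn²⁺(aq)] / [Hg²⁺(aq)] = 33.1, so log Q = 1.520 and E = +2.01 − (0.0592/2)(1.520) = +1.9650 V.
Then ΔG = −nFE = −2 × 96485 × +1.9650 J/mol = −379 kJ/mol.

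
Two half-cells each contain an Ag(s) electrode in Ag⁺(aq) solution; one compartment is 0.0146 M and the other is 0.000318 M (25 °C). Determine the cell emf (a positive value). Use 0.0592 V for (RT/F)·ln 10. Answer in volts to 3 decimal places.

For a concentration cell E°cell = 0, since both electrodes use the same couple.
The compartment with the higher Ag⁺(aq) concentration (0.0146 M) acts as the cathode; ions are reduced there and produced at the dilute (0.000318 M) anode.
With n = 1, Ecell = −(0.0592/1)·log([dilute]/[conc]) = −(0.0592/1)·log(0.000318/0.0146) = +0.098 V.

0.098 V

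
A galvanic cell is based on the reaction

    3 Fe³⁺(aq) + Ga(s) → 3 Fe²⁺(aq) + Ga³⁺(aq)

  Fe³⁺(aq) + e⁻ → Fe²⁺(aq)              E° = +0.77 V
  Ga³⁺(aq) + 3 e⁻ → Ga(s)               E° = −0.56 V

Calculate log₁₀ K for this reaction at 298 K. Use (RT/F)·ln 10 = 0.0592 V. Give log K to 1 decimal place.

The Fe³⁺/Fe²⁺ couple is reduced (cathode); E°cell = +0.77 − (−0.56) = +1.33 V with n = 3.
At equilibrium E = 0, so log K = nE°cell / 0.0592 = (3)(+1.33) / 0.0592 = 67.4.

log K = 67.4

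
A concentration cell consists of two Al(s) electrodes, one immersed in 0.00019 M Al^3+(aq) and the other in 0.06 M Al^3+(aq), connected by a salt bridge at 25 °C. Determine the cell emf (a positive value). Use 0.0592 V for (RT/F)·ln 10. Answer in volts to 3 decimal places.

For a concentration cell E°cell = 0, since both electrodes use the same couple.
The compartment with the higher Al^3+(aq) concentration (0.06 M) acts as the cathode; ions are reduced there and produced at the dilute (0.00019 M) anode.
With n = 3, Ecell = −(0.0592/3)·log([dilute]/[conc]) = −(0.0592/3)·log(0.00019/0.06) = +0.049 V.

0.049 V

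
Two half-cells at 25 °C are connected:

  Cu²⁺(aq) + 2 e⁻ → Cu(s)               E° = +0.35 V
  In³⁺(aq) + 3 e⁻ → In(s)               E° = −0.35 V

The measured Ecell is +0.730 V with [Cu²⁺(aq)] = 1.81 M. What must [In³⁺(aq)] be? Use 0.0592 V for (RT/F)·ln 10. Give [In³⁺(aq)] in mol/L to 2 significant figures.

The Cu²⁺/Cu couple has the larger reduction potential, so it is the cathode: E°cell = +0.35 − (−0.35) = +0.70 V and n = 6.
From the Nernst equation, log Q = n(E° − E)/0.0592 = 6·(+0.70 − (+0.730))/0.0592 = −3.041.
Balancing electrons gives 3 Cu²⁺(aq) + 2 In(s) → 3 Cu(s) + 2 In³⁺(aq); thus Q = [In³⁺(aq)]^2 / [Cu²⁺(aq)]^3.
Solving for the unknown gives log [In³⁺(aq)] = −1.134, so [In³⁺(aq)] ≈ 0.073 M.

0.073 M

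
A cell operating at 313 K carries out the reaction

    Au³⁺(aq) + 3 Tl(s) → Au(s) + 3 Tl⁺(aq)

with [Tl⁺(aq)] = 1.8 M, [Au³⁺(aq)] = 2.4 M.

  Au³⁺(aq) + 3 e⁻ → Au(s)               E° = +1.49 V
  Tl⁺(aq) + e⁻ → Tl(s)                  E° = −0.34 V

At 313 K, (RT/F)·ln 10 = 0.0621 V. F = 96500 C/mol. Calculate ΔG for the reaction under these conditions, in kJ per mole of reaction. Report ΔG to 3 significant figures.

The standard cell potential is +1.49 − (−0.34) = +1.83 V, with n = 3 electrons in the balanced equation.
Q = [Tl⁺(aq)]^3 / [Au³⁺(aq)] = 2.43, so log Q = 0.386 and E = +1.83 − (0.0621/3)(0.386) = +1.8220 V.
ΔG = −nFE = −(3)(96500)(+1.8220) J/mol = −527 kJ/mol.

−527 kJ/mol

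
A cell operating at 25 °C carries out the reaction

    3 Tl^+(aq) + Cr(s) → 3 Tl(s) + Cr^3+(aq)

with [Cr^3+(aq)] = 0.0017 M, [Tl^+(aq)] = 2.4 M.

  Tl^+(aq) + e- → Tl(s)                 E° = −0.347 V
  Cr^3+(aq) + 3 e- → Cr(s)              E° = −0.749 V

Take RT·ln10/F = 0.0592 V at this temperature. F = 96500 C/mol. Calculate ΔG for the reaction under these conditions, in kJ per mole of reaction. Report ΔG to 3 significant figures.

E°cell = −0.347 − (−0.749) = +0.402 V; the balanced reaction transfers n = 3 electrons.
Here Q = [Cr^3+(aq)] / [Tl^+(aq)]^3 = 0.000123 (log Q = −3.910), giving E = +0.402 − (0.0592/3)·(−3.910) = +0.4792 V.
Finally ΔG = −nFE = −(3)(96500 C/mol)(+0.4792 V) = −139 kJ/mol.

−139 kJ/mol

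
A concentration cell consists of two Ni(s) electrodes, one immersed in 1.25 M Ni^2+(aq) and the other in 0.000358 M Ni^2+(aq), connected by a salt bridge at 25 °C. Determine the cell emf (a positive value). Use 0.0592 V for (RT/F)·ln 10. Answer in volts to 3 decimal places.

For a concentration cell E°cell = 0, since both electrodes use the same couple.
The compartment with the higher Ni^2+(aq) concentration (1.25 M) acts as the cathode; ions are reduced there and produced at the dilute (0.000358 M) anode.
With n = 2, Ecell = −(0.0592/2)·log([dilute]/[conc]) = −(0.0592/2)·log(0.000358/1.25) = +0.105 V.

0.105 V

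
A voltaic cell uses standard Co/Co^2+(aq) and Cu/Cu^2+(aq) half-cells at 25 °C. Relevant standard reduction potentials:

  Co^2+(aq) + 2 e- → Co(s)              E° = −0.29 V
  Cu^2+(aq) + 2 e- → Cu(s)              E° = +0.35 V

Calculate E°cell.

+0.64 V

The Cu²⁺/Cu couple has the higher E°, so Cu ion is reduced (cathode) and Co is oxidized (anode).
E°cell = E°(cathode) − E°(anode) = +0.35 − (−0.29) = +0.64 V.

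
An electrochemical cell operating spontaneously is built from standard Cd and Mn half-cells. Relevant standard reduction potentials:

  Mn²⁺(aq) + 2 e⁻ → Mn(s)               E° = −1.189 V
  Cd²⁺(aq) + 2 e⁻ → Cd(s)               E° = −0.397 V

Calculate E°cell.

The Cd²⁺/Cd couple has the higher E°, so Cd ion is reduced (cathode) and Mn is oxidized (anode).
E°cell = E°(cathode) − E°(anode) = −0.397 − (−1.189) = +0.792 V.

+0.792 V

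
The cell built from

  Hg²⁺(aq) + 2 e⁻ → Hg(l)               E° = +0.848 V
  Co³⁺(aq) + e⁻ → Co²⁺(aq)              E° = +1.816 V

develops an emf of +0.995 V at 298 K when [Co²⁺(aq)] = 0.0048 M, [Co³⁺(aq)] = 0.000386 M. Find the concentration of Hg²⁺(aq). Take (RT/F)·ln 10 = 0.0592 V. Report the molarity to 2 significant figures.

With Co³⁺/Co²⁺ at the cathode and Hg²⁺/Hg at the anode, E°cell = +1.816 − (+0.848) = +0.968 V (n = 2).
Since E = E° − (0.0592/n)·log Q, log Q = n(E° − E)/0.0592 = −0.912.
The balanced reaction is 2 Co³⁺(aq) + Hg(l) → 2 Co²⁺(aq) + Hg²⁺(aq), so Q = ([Co²⁺(aq)]^2·[Hg²⁺(aq)]) / [Co³⁺(aq)]^2.
Substituting the known concentrations and solving, log [Hg²⁺(aq)] = −3.101 and [Hg²⁺(aq)] = 0.00079 M.

0.00079 M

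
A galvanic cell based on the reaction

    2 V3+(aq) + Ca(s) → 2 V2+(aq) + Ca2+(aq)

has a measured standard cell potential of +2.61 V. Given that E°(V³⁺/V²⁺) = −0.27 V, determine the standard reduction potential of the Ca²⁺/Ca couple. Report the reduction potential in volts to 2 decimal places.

In the reaction as written the V³⁺/V²⁺ couple is reduced (cathode) and Ca²⁺/Ca is oxidized (anode), so E°cell = E°(V³⁺/V²⁺) − E°(Ca²⁺/Ca).
E°(Ca²⁺/Ca) = E°(cathode) − E°cell = −0.27 − (+2.61) = −2.88 V.

−2.88 V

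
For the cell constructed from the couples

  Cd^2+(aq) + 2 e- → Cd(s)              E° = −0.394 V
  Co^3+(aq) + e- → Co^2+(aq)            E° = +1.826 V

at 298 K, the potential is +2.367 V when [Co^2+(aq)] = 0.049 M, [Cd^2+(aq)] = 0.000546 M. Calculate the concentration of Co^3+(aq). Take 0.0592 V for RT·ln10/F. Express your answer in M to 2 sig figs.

0.35 M

With Co³⁺/Co²⁺ at the cathode and Cd²⁺/Cd at the anode, E°cell = +1.826 − (−0.394) = +2.220 V (n = 2).
Since E = E° − (0.0592/n)·log Q, log Q = n(E° − E)/0.0592 = −4.966.
For 2 Co^3+(aq) + Cd(s) → 2 Co^2+(aq) + Cd^2+(aq), the reaction quotient is Q = ([Co^2+(aq)]^2·[Cd^2+(aq)]) / [Co^3+(aq)]^2.
Isolating [Co^3+(aq)] in Q = 10^{−4.966} yields log [Co^3+(aq)] = −0.458, i.e. 0.35 M.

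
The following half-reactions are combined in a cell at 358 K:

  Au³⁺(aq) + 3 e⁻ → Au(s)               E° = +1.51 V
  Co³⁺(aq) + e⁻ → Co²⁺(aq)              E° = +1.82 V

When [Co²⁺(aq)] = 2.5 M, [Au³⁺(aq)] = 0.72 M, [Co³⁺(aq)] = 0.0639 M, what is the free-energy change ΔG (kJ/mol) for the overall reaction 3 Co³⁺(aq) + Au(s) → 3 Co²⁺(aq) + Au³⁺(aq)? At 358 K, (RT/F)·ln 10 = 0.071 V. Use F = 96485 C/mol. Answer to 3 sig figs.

With Co³⁺/Co²⁺ reduced at the cathode, E°cell = +1.82 − (+1.51) = +0.31 V and n = 3.
Q = ([Co²⁺(aq)]^3·[Au³⁺(aq)]) / [Co³⁺(aq)]^3 = 4.31×10^4, so log Q = 4.635 and E = +0.31 − (0.071/3)(4.635) = +0.2003 V.
Then ΔG = −nFE = −3 × 96485 × +0.2003 J/mol = −58.0 kJ/mol.

−58.0 kJ/mol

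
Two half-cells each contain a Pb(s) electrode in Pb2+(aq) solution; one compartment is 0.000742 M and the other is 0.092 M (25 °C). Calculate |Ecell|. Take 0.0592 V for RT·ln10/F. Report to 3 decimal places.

For a concentration cell E°cell = 0, since both electrodes use the same couple.
The compartment with the higher Pb2+(aq) concentration (0.092 M) acts as the cathode; ions are reduced there and produced at the dilute (0.000742 M) anode.
With n = 2, Ecell = −(0.0592/2)·log([dilute]/[conc]) = −(0.0592/2)·log(0.000742/0.092) = +0.062 V.

0.062 V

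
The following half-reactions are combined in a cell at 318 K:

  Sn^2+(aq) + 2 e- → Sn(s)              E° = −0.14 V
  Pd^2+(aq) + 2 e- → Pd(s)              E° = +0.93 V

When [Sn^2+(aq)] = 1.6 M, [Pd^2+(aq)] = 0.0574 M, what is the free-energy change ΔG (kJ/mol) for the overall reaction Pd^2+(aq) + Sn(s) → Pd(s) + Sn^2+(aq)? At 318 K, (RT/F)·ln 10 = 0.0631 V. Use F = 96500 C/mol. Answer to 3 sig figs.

−198 kJ/mol

E°cell = +0.93 − (−0.14) = +1.07 V; the balanced reaction transfers n = 2 electrons.
The reaction quotient is [Sn^2+(aq)] / [Pd^2+(aq)] = 27.9; by Nernst, E = +1.07 − (0.0631/2)(1.445) = +1.0244 V.
ΔG = −nFE = −(2)(96500)(+1.0244) J/mol = −198 kJ/mol.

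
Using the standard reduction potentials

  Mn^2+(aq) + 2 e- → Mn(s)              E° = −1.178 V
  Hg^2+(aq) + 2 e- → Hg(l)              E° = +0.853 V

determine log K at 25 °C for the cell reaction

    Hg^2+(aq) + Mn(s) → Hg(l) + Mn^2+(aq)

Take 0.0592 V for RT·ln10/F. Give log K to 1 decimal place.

The Hg²⁺/Hg couple is reduced (cathode); E°cell = +0.853 − (−1.178) = +2.031 V with n = 2.
At equilibrium E = 0, so log K = nE°cell / 0.0592 = (2)(+2.031) / 0.0592 = 68.6.

log K = 68.6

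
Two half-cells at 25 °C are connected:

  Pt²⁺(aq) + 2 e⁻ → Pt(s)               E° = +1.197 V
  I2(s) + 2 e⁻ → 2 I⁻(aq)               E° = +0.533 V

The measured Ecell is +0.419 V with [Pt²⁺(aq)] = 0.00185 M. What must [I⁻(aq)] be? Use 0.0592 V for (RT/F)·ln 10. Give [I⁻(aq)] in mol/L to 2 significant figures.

0.0017 M

The Pt²⁺/Pt couple has the larger reduction potential, so it is the cathode: E°cell = +1.197 − (+0.533) = +0.664 V and n = 2.
From the Nernst equation, log Q = n(E° − E)/0.0592 = 2·(+0.664 − (+0.419))/0.0592 = 8.277.
For Pt²⁺(aq) + 2 I⁻(aq) → Pt(s) + I2(s), the reaction quotient is Q = 1 / ([Pt²⁺(aq)]·[I⁻(aq)]^2).
Isolating [I⁻(aq)] in Q = 10^{8.277} yields log [I⁻(aq)] = −2.772, i.e. 0.0017 M.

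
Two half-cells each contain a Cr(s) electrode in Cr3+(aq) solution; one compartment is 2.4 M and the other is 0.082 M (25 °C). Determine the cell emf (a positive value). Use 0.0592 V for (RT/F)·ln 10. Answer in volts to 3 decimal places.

For a concentration cell E°cell = 0, since both electrodes use the same couple.
The compartment with the higher Cr3+(aq) concentration (2.4 M) acts as the cathode; ions are reduced there and produced at the dilute (0.082 M) anode.
With n = 3, Ecell = −(0.0592/3)·log([dilute]/[conc]) = −(0.0592/3)·log(0.082/2.4) = +0.029 V.

0.029 V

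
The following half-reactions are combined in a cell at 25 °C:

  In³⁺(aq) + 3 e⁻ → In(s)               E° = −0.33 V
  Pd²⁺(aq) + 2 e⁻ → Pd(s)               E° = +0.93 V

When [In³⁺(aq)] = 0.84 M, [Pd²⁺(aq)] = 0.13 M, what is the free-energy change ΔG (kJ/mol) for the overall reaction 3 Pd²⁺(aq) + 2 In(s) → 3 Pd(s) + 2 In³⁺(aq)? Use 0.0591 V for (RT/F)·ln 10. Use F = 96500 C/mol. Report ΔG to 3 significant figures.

The standard cell potential is +0.93 − (−0.33) = +1.26 V, with n = 6 electrons in the balanced equation.
Q = [In³⁺(aq)]^2 / [Pd²⁺(aq)]^3 = 321, so log Q = 2.507 and E = +1.26 − (0.0591/6)(2.507) = +1.2353 V.
ΔG = −nFE = −(6)(96500)(+1.2353) J/mol = −715 kJ/mol.

−715 kJ/mol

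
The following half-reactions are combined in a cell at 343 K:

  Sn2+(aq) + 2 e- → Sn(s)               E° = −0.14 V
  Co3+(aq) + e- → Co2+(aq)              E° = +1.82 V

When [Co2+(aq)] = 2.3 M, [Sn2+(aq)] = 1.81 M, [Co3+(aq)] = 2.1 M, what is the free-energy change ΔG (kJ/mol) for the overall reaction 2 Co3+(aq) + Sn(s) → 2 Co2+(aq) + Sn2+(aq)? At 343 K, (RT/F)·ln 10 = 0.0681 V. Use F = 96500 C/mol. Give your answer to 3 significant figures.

The standard cell potential is +1.82 − (−0.14) = +1.96 V, with n = 2 electrons in the balanced equation.
The reaction quotient is ([Co2+(aq)]^2·[Sn2+(aq)]) / [Co3+(aq)]^2 = 2.17; by Nernst, E = +1.96 − (0.0681/2)(0.337) = +1.9485 V.
Then ΔG = −nFE = −2 × 96500 × +1.9485 J/mol = −376 kJ/mol.

−376 kJ/mol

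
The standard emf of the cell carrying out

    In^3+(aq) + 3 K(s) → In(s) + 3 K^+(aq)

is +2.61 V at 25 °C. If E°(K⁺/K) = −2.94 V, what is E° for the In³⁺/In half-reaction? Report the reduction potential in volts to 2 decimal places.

In the reaction as written the In³⁺/In couple is reduced (cathode) and K⁺/K is oxidized (anode), so E°cell = E°(In³⁺/In) − E°(K⁺/K).
E°(In³⁺/In) = E°cell + E°(anode) = +2.61 + (−2.94) = −0.33 V.

−0.33 V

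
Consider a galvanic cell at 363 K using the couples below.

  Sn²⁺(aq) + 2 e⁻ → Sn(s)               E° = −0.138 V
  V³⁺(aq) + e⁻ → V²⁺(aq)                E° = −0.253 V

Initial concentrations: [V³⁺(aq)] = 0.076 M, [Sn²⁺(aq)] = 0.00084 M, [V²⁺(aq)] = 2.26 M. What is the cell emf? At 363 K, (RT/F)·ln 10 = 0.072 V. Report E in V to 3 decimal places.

The Sn²⁺/Sn couple has the more positive E°, so it is the cathode; V³⁺/V²⁺ is the anode.
E°cell = E°cat − E°an = −0.138 − (−0.253) = +0.115 V; n = 2.
For the overall reaction Sn²⁺(aq) + 2 V²⁺(aq) → Sn(s) + 2 V³⁺(aq), Q = [V³⁺(aq)]^2 / ([Sn²⁺(aq)]·[V²⁺(aq)]^2) = 1.35, giving log Q = 0.129.
E = E° − (0.072/n)·log Q = +0.115 − (0.072/2)(0.129) = +0.110 V.

+0.110 V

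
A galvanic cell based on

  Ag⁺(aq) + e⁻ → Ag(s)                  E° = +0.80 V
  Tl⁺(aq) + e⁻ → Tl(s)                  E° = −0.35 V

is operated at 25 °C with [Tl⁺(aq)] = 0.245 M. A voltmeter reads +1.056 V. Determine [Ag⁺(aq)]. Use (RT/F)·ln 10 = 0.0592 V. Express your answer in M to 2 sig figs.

0.0063 M

Ag⁺/Ag is the cathode (higher E°); E°cell = +0.80 − (−0.35) = +1.15 V with n = 1.
Rearranging E = E° − (0.0592/n)·log Q gives log Q = 1(+1.15 − (+1.056))/0.0592 = 1.588.
For Ag⁺(aq) + Tl(s) → Ag(s) + Tl⁺(aq), the reaction quotient is Q = [Tl⁺(aq)] / [Ag⁺(aq)].
Substituting the known concentrations and solving, log [Ag⁺(aq)] = −2.199 and [Ag⁺(aq)] = 0.0063 M.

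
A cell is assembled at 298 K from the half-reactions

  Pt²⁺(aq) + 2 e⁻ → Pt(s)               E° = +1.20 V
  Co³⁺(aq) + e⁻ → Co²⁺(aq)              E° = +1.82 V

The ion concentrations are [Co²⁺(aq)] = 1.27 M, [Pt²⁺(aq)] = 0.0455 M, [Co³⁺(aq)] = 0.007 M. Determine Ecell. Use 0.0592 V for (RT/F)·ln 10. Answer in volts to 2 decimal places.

The Co³⁺/Co²⁺ couple has the more positive E°, so it is the cathode; Pt²⁺/Pt is the anode.
E°cell = E°cat − E°an = +1.82 − (+1.20) = +0.62 V; n = 2.
The balanced reaction is 2 Co³⁺(aq) + Pt(s) → 2 Co²⁺(aq) + Pt²⁺(aq), so Q = ([Co²⁺(aq)]^2·[Pt²⁺(aq)]) / [Co³⁺(aq)]^2 = 1.5×10^3 and log Q = 3.175.
E = E° − (0.0592/n)·log Q = +0.62 − (0.0592/2)(3.175) = +0.53 V.

+0.53 V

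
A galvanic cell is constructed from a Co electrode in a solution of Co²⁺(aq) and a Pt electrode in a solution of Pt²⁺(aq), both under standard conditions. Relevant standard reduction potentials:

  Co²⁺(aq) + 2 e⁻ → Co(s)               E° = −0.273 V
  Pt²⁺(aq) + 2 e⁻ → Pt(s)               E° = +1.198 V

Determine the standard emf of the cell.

+1.471 V

Of the two couples in this cell, the one with the more positive reduction potential is reduced at the cathode: here that is Pt²⁺/Pt (+1.198 V); Co²⁺/Co (−0.273 V) is the anode.
E°cell = E°(cathode) − E°(anode) = +1.198 − (−0.273) = +1.471 V.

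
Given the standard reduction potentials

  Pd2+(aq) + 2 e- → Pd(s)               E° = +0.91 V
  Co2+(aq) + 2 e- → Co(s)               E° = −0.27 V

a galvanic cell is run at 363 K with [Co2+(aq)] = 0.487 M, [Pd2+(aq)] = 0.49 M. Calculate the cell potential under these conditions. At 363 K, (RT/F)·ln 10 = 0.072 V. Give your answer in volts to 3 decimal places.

Pd²⁺/Pd is reduced (cathode, E° = +0.91 V) and Co²⁺/Co is oxidized (anode).
The standard potential is +0.91 − (−0.27) = +1.18 V and the balanced reaction transfers n = 2 electrons.
The balanced reaction is Pd2+(aq) + Co(s) → Pd(s) + Co2+(aq), so Q = [Co2+(aq)] / [Pd2+(aq)] = 0.994 and log Q = −0.003.
Applying E = E° − (RT ln10/nF)·log Q gives +1.18 − (0.072/2)(−0.003) = +1.180 V.

+1.180 V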